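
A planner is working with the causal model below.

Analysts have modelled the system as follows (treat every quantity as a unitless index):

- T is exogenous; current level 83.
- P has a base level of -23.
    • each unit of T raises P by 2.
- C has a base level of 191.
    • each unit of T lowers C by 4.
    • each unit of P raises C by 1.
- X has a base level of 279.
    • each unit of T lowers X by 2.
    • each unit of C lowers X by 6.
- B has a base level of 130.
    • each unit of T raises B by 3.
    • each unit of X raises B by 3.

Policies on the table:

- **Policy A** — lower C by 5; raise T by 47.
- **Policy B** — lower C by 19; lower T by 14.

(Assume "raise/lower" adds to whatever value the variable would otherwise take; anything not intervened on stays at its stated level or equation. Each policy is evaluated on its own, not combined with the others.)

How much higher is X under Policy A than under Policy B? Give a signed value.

526

Policy A (C − 5, T + 47):
  T = 83 + 47 = 130
  P = -23 + 2·130 = 237
  C = 191 − 4·130 + 237 (−5 from intervention) = -97
  X = 279 − 2·130 − 6·(-97) = 601
Policy B (C − 19, T − 14):
  T = 83 − 14 = 69
  P = -23 + 2·69 = 115
  C = 191 − 4·69 + 115 (−19 from intervention) = 11
  X = 279 − 2·69 − 6·11 = 75
X: 601 − 75 = 526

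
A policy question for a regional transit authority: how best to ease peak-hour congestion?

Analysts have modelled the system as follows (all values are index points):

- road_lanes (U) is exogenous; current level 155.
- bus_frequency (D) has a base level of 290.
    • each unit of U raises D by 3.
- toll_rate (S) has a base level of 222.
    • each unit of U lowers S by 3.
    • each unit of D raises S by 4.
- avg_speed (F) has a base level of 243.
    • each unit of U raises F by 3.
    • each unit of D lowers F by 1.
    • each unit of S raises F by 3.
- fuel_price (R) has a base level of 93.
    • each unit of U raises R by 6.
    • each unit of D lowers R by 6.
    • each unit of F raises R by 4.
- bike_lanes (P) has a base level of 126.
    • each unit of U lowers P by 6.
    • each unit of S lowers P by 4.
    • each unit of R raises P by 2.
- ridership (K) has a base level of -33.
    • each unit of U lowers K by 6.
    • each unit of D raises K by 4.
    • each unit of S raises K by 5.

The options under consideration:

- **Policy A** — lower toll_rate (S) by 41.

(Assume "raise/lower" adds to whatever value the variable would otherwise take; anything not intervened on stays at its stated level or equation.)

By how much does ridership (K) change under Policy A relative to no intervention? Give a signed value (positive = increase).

Baseline:
  U = 155
  D = 290 + 3·155 = 755
  S = 222 − 3·155 + 4·755 = 2777
  K = -33 − 6·155 + 4·755 + 5·2777 = 15942
Policy A (S − 41):
  U = 155
  D = 290 + 3·155 = 755
  S = 222 − 3·155 + 4·755 (−41 from intervention) = 2736
  K = -33 − 6·155 + 4·755 + 5·2736 = 15737
Change in K: 15737 − 15942 = -205

-205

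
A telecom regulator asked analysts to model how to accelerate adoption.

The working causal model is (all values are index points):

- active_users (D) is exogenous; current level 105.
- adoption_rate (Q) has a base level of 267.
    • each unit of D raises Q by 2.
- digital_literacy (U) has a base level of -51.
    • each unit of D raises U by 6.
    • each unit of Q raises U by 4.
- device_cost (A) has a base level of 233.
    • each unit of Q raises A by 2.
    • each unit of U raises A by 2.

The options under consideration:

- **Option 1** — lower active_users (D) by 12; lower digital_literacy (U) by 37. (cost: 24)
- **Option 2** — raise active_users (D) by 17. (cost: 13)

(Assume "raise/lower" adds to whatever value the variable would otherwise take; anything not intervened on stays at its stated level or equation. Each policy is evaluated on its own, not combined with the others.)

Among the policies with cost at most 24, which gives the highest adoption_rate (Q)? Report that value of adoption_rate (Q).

Option 1 (D − 12, U − 37):
  D = 105 − 12 = 93
  Q = 267 + 2·93 = 453
Option 2 (D + 17):
  D = 105 + 17 = 122
  Q = 267 + 2·122 = 511
Comparing — Option 1: Q=453, Option 2: Q=511. Highest is 511 (Option 2).

511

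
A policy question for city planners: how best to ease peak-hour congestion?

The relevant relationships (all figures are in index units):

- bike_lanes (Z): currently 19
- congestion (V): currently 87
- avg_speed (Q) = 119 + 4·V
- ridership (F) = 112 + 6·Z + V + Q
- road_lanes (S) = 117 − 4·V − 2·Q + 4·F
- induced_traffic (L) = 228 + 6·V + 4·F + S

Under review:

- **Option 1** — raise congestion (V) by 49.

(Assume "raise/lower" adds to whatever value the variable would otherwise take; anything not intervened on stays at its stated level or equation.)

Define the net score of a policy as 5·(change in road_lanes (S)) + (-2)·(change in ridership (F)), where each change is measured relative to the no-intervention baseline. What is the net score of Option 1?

1470

Baseline:
  Z = 19
  V = 87
  Q = 119 + 4·87 = 467
  F = 112 + 6·19 + 87 + 467 = 780
  S = 117 − 4·87 − 2·467 + 4·780 = 1955
Option 1 (V + 49):
  Z = 19
  V = 87 + 49 = 136
  Q = 119 + 4·136 = 663
  F = 112 + 6·19 + 136 + 663 = 1025
  S = 117 − 4·136 − 2·663 + 4·1025 = 2347
ΔS = 2347 − 1955 = 392; ΔF = 1025 − 780 = 245
Score = 5·392 + (-2)·245 = 1470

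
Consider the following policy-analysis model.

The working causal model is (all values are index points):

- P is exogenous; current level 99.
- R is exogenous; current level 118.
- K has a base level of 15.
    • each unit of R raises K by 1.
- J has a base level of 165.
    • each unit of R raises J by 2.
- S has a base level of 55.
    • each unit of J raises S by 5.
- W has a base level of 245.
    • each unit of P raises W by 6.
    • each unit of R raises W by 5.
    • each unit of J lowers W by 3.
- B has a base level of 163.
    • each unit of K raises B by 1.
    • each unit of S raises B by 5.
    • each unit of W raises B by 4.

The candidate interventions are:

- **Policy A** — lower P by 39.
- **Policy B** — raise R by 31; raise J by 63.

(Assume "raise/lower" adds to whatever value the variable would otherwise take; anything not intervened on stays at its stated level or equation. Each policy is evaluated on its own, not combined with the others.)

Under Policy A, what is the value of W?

Policy A (P − 39):
  P = 99 − 39 = 60
  R = 118
  J = 165 + 2·118 = 401
  W = 245 + 6·60 + 5·118 − 3·401 = -8

-8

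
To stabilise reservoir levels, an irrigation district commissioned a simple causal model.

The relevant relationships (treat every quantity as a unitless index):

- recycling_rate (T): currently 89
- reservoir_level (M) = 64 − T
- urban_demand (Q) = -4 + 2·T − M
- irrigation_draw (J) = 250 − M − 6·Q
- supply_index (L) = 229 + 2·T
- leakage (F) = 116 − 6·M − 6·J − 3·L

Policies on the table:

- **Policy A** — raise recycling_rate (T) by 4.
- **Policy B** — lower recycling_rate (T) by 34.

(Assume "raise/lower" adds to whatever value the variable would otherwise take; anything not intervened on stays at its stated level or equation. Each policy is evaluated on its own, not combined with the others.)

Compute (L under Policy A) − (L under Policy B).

76

Policy A (T + 4):
  T = 89 + 4 = 93
  L = 229 + 2·93 = 415
Policy B (T − 34):
  T = 89 − 34 = 55
  L = 229 + 2·55 = 339
L: 415 − 339 = 76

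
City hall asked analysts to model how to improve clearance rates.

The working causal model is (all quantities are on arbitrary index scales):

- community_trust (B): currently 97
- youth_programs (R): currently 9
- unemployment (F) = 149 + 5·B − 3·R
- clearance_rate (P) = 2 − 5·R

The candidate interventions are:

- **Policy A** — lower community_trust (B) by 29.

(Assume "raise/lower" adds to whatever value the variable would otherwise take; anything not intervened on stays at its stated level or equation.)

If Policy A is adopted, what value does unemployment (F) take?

Policy A (B − 29):
  B = 97 − 29 = 68
  R = 9
  F = 149 + 5·68 − 3·9 = 462

462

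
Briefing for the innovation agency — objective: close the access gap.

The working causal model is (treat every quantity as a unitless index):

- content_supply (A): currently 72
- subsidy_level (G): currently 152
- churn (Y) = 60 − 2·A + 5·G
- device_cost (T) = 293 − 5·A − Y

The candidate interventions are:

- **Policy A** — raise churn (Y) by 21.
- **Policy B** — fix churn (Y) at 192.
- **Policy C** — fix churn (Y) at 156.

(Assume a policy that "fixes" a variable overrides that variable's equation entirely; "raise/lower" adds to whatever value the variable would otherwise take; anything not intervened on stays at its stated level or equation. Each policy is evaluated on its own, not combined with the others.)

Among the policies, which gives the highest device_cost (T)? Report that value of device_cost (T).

-223

Policy A (Y + 21):
  A = 72
  G = 152
  Y = 60 − 2·72 + 5·152 (+21 from intervention) = 697
  T = 293 − 5·72 − 697 = -764
Policy B (Y := 192):
  A = 72
  G = 152
  Y = 192
  T = 293 − 5·72 − 192 = -259
Policy C (Y := 156):
  A = 72
  G = 152
  Y = 156
  T = 293 − 5·72 − 156 = -223
Comparing — Policy A: T=-764, Policy B: T=-259, Policy C: T=-223. Highest is -223 (Policy C).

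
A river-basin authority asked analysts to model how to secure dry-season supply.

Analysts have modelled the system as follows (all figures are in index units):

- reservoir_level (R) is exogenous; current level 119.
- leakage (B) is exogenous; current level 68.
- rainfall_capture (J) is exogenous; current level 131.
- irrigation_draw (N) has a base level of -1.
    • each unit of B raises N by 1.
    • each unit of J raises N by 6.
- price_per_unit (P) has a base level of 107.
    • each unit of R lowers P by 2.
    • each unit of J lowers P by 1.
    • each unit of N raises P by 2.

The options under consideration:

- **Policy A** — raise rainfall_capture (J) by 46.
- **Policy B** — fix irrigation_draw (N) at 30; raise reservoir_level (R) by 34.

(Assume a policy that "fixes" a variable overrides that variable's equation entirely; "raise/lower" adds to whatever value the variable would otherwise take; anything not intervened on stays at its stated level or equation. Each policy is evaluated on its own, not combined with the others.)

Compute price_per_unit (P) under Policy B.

Policy B (N := 30, R + 34):
  R = 119 + 34 = 153
  B = 68
  J = 131
  N = 30
  P = 107 − 2·153 − 131 + 2·30 = -270

-270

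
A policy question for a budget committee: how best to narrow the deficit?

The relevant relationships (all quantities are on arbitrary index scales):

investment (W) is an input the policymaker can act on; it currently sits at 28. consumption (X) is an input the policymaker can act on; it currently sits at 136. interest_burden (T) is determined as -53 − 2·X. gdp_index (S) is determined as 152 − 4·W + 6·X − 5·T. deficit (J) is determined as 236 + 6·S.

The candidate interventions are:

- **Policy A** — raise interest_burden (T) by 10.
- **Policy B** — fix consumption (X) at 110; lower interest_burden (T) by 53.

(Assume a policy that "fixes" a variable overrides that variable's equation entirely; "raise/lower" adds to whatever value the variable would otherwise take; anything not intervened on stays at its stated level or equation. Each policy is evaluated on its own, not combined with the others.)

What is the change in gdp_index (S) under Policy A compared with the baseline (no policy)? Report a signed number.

Baseline:
  W = 28
  X = 136
  T = -53 − 2·136 = -325
  S = 152 − 4·28 + 6·136 − 5·(-325) = 2481
Policy A (T + 10):
  W = 28
  X = 136
  T = -53 − 2·136 (+10 from intervention) = -315
  S = 152 − 4·28 + 6·136 − 5·(-315) = 2431
Change in S: 2431 − 2481 = -50

-50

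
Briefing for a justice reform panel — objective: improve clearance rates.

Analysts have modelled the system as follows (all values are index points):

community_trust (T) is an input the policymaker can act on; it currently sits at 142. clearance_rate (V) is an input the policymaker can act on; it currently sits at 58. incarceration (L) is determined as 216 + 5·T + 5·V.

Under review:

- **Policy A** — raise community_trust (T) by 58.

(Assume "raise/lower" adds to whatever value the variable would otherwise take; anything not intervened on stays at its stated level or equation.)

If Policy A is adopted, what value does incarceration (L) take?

Policy A (T + 58):
  T = 142 + 58 = 200
  V = 58
  L = 216 + 5·200 + 5·58 = 1506

1506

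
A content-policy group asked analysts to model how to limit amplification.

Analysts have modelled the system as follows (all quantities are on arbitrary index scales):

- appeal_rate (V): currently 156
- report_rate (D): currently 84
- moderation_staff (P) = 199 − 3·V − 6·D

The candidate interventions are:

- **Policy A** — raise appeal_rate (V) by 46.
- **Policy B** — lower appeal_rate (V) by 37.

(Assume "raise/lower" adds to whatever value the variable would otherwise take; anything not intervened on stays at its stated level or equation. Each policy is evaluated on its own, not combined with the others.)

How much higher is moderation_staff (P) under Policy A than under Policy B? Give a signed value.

Policy A (V + 46):
  V = 156 + 46 = 202
  D = 84
  P = 199 − 3·202 − 6·84 = -911
Policy B (V − 37):
  V = 156 − 37 = 119
  D = 84
  P = 199 − 3·119 − 6·84 = -662
P: -911 − (-662) = -249

-249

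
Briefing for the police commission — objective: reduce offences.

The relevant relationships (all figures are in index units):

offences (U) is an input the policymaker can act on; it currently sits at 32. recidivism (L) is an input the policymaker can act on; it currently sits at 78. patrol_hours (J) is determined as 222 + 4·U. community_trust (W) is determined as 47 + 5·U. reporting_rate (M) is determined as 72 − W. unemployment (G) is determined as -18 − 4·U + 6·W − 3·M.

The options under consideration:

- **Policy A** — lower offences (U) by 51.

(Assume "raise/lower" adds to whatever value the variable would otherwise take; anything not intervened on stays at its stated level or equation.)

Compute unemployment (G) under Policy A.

Policy A (U − 51):
  U = 32 − 51 = -19
  W = 47 + 5·(-19) = -48
  M = 72 − (-48) = 120
  G = -18 − 4·(-19) + 6·(-48) − 3·120 = -590

-590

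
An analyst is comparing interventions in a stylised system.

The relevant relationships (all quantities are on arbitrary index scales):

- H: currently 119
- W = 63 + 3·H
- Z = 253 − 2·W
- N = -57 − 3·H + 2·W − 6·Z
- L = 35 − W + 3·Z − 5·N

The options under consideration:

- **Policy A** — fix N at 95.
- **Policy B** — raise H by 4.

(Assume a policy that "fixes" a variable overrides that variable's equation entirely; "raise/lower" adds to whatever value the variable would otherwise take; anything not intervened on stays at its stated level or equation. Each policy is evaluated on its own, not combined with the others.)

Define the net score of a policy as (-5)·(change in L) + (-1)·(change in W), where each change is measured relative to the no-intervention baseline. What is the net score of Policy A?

Baseline:
  H = 119
  W = 63 + 3·119 = 420
  Z = 253 − 2·420 = -587
  N = -57 − 3·119 + 2·420 − 6·(-587) = 3948
  L = 35 − 420 + 3·(-587) − 5·3948 = -21886
Policy A (N := 95):
  H = 119
  W = 63 + 3·119 = 420
  Z = 253 − 2·420 = -587
  N = 95
  L = 35 − 420 + 3·(-587) − 5·95 = -2621
ΔL = -2621 − (-21886) = 19265; ΔW = 420 − 420 = 0
Score = (-5)·19265 + (-1)·0 = -96325

-96325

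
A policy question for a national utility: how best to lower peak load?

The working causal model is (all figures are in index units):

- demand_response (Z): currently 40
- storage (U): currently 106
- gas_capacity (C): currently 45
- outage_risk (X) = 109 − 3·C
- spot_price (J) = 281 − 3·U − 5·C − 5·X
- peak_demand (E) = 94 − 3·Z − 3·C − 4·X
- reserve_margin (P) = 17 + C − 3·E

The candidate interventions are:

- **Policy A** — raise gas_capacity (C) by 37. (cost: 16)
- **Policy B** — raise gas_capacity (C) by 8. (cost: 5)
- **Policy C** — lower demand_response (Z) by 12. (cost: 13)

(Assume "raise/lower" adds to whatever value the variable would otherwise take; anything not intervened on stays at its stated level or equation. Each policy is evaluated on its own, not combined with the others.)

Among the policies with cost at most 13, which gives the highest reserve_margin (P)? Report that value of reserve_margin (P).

Policy B (C + 8):
  Z = 40
  C = 45 + 8 = 53
  X = 109 − 3·53 = -50
  E = 94 − 3·40 − 3·53 − 4·(-50) = 15
  P = 17 + 53 − 3·15 = 25
Policy C (Z − 12):
  Z = 40 − 12 = 28
  C = 45
  X = 109 − 3·45 = -26
  E = 94 − 3·28 − 3·45 − 4·(-26) = -21
  P = 17 + 45 − 3·(-21) = 125
Comparing — Policy B: P=25, Policy C: P=125. Highest is 125 (Policy C).

125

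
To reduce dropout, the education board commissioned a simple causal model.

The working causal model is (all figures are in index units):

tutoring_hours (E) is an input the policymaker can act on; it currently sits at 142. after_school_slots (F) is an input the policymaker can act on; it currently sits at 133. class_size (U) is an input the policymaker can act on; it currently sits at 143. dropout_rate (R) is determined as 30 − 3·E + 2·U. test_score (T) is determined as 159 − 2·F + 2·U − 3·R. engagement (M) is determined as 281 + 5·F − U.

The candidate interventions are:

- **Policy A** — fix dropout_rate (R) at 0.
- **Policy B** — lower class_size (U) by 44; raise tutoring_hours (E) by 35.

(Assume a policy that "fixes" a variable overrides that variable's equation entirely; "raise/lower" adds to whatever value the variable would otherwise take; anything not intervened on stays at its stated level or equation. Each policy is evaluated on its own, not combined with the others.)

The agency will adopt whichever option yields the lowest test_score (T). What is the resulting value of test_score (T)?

Policy A (R := 0):
  E = 142
  F = 133
  U = 143
  R = 0
  T = 159 − 2·133 + 2·143 − 3·0 = 179
Policy B (U − 44, E + 35):
  E = 142 + 35 = 177
  F = 133
  U = 143 − 44 = 99
  R = 30 − 3·177 + 2·99 = -303
  T = 159 − 2·133 + 2·99 − 3·(-303) = 1000
Comparing — Policy A: T=179, Policy B: T=1000. Lowest is 179 (Policy A).

179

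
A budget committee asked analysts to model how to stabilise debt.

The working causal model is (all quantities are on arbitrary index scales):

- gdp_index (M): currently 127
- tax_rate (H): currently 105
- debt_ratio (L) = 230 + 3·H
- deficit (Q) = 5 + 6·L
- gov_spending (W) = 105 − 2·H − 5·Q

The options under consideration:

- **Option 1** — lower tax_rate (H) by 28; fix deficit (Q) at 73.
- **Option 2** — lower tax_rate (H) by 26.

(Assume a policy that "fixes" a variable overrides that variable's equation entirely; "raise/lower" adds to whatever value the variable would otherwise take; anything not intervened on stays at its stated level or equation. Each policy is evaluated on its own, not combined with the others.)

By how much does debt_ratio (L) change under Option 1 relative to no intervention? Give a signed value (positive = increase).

Baseline:
  H = 105
  L = 230 + 3·105 = 545
Option 1 (H − 28, Q := 73):
  H = 105 − 28 = 77
  L = 230 + 3·77 = 461
Change in L: 461 − 545 = -84

-84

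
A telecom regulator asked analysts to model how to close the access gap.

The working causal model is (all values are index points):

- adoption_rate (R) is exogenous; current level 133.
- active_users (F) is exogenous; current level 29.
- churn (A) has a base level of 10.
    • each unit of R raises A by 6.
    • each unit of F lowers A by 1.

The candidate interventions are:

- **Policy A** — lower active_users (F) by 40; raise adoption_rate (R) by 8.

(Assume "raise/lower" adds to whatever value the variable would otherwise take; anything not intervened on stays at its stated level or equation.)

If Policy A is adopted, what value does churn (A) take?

Policy A (F − 40, R + 8):
  R = 133 + 8 = 141
  F = 29 − 40 = -11
  A = 10 + 6·141 − (-11) = 867

867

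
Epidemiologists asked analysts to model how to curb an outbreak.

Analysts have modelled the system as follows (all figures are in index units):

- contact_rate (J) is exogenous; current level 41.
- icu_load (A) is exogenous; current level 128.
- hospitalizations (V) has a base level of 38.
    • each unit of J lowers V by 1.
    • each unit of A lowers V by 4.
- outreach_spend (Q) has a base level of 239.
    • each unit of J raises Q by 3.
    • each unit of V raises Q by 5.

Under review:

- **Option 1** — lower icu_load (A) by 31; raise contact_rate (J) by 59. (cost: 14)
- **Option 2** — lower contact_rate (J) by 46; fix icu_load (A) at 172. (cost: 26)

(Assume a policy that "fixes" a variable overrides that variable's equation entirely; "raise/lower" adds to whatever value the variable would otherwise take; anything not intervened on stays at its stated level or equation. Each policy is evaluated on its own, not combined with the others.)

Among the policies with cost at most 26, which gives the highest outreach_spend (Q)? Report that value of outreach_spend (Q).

Option 1 (A − 31, J + 59):
  J = 41 + 59 = 100
  A = 128 − 31 = 97
  V = 38 − 100 − 4·97 = -450
  Q = 239 + 3·100 + 5·(-450) = -1711
Option 2 (J − 46, A := 172):
  J = 41 − 46 = -5
  A = 172
  V = 38 − (-5) − 4·172 = -645
  Q = 239 + 3·(-5) + 5·(-645) = -3001
Comparing — Option 1: Q=-1711, Option 2: Q=-3001. Highest is -1711 (Option 1).

-1711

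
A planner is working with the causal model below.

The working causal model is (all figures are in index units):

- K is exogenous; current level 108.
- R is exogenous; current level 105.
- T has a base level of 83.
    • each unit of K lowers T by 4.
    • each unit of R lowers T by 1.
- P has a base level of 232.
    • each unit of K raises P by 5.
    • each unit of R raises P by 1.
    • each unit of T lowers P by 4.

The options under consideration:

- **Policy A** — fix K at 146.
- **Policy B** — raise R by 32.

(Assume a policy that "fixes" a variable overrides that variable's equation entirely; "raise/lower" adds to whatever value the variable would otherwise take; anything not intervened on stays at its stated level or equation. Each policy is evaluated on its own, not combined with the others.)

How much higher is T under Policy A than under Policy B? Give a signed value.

Policy A (K := 146):
  K = 146
  R = 105
  T = 83 − 4·146 − 105 = -606
Policy B (R + 32):
  K = 108
  R = 105 + 32 = 137
  T = 83 − 4·108 − 137 = -486
T: -606 − (-486) = -120

-120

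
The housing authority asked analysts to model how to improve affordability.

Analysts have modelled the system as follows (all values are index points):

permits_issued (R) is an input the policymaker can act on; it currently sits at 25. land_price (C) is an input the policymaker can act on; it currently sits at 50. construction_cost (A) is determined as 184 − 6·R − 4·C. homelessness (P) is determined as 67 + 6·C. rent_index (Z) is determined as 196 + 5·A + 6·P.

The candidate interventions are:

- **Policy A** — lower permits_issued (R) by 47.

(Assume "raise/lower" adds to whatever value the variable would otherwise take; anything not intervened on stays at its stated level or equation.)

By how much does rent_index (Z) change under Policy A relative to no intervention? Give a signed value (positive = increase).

1410

Baseline:
  R = 25
  C = 50
  A = 184 − 6·25 − 4·50 = -166
  P = 67 + 6·50 = 367
  Z = 196 + 5·(-166) + 6·367 = 1568
Policy A (R − 47):
  R = 25 − 47 = -22
  C = 50
  A = 184 − 6·(-22) − 4·50 = 116
  P = 67 + 6·50 = 367
  Z = 196 + 5·116 + 6·367 = 2978
Change in Z: 2978 − 1568 = 1410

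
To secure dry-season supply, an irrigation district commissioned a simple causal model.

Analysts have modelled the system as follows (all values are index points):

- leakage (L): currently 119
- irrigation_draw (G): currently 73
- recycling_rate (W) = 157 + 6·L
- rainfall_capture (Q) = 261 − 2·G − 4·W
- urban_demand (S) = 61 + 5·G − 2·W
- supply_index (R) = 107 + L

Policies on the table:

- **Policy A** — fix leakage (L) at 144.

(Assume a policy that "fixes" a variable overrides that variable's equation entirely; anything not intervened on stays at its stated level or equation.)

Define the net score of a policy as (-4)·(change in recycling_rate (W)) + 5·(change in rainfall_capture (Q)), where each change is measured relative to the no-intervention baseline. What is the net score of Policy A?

Baseline:
  L = 119
  G = 73
  W = 157 + 6·119 = 871
  Q = 261 − 2·73 − 4·871 = -3369
Policy A (L := 144):
  L = 144
  G = 73
  W = 157 + 6·144 = 1021
  Q = 261 − 2·73 − 4·1021 = -3969
ΔW = 1021 − 871 = 150; ΔQ = -3969 − (-3369) = -600
Score = (-4)·150 + 5·(-600) = -3600

-3600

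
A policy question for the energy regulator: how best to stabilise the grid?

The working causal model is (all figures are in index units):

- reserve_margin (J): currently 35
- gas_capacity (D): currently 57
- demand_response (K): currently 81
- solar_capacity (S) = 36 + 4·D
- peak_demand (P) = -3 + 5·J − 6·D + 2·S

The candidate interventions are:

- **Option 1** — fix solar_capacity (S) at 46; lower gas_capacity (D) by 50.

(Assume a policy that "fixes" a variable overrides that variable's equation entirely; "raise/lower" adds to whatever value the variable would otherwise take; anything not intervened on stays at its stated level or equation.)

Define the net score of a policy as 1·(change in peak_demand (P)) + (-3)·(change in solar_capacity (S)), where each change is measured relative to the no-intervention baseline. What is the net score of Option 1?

Baseline:
  J = 35
  D = 57
  S = 36 + 4·57 = 264
  P = -3 + 5·35 − 6·57 + 2·264 = 358
Option 1 (S := 46, D − 50):
  J = 35
  D = 57 − 50 = 7
  S = 46
  P = -3 + 5·35 − 6·7 + 2·46 = 222
ΔP = 222 − 358 = -136; ΔS = 46 − 264 = -218
Score = 1·(-136) + (-3)·(-218) = 518

518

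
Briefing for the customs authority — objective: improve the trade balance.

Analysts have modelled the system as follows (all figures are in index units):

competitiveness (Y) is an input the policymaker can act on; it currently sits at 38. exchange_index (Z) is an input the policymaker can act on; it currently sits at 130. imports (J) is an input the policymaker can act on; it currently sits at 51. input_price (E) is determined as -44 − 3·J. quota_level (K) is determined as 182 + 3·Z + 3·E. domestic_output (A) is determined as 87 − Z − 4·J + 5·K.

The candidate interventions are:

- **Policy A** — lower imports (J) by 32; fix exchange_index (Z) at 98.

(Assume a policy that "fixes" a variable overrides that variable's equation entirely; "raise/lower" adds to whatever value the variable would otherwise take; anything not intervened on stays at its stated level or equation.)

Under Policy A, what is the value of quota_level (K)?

173

Policy A (J − 32, Z := 98):
  Z = 98
  J = 51 − 32 = 19
  E = -44 − 3·19 = -101
  K = 182 + 3·98 + 3·(-101) = 173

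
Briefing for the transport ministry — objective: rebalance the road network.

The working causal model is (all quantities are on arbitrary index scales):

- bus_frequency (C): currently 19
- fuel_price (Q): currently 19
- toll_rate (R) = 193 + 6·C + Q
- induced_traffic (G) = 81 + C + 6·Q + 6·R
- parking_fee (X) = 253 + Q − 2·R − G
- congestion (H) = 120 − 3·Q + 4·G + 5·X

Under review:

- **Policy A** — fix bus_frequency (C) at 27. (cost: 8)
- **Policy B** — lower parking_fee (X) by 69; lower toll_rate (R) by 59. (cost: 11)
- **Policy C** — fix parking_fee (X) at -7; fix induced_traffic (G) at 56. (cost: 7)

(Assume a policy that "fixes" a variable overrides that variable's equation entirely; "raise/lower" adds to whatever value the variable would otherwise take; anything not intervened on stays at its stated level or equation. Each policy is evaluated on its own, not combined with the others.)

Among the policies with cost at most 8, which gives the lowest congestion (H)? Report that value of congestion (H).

Policy A (C := 27):
  C = 27
  Q = 19
  R = 193 + 6·27 + 19 = 374
  G = 81 + 27 + 6·19 + 6·374 = 2466
  X = 253 + 19 − 2·374 − 2466 = -2942
  H = 120 − 3·19 + 4·2466 + 5·(-2942) = -4783
Policy C (X := -7, G := 56):
  C = 19
  Q = 19
  R = 193 + 6·19 + 19 = 326
  G = 56
  X = -7
  H = 120 − 3·19 + 4·56 + 5·(-7) = 252
Comparing — Policy A: H=-4783, Policy C: H=252. Lowest is -4783 (Policy A).

-4783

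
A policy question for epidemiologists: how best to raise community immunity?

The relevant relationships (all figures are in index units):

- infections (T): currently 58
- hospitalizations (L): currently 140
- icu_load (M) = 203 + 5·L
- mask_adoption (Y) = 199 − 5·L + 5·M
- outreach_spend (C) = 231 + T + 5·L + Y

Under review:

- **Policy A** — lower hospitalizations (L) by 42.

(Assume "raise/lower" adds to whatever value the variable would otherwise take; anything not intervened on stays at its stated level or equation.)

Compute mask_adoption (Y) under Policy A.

Policy A (L − 42):
  L = 140 − 42 = 98
  M = 203 + 5·98 = 693
  Y = 199 − 5·98 + 5·693 = 3174

3174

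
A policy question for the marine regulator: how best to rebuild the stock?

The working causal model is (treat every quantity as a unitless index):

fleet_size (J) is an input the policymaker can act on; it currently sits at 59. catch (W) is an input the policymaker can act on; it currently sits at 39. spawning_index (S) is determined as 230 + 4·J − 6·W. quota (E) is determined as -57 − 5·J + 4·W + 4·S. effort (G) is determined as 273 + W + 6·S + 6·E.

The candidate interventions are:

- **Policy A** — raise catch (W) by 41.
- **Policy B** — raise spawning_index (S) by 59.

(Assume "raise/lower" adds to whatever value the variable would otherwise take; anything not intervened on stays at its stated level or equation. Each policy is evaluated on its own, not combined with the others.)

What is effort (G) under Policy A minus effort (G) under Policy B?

-8125

Policy A (W + 41):
  J = 59
  W = 39 + 41 = 80
  S = 230 + 4·59 − 6·80 = -14
  E = -57 − 5·59 + 4·80 + 4·(-14) = -88
  G = 273 + 80 + 6·(-14) + 6·(-88) = -259
Policy B (S + 59):
  J = 59
  W = 39
  S = 230 + 4·59 − 6·39 (+59 from intervention) = 291
  E = -57 − 5·59 + 4·39 + 4·291 = 968
  G = 273 + 39 + 6·291 + 6·968 = 7866
G: -259 − 7866 = -8125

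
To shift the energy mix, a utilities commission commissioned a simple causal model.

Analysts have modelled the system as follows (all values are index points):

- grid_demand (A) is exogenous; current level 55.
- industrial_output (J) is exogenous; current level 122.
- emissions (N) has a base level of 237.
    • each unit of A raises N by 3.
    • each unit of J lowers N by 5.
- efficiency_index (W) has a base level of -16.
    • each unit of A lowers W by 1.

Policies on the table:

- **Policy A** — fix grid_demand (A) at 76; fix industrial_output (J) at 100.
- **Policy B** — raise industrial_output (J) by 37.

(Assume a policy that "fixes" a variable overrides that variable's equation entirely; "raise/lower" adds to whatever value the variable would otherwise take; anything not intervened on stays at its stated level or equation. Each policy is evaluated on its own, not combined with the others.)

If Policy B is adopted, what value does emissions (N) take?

-393

Policy B (J + 37):
  A = 55
  J = 122 + 37 = 159
  N = 237 + 3·55 − 5·159 = -393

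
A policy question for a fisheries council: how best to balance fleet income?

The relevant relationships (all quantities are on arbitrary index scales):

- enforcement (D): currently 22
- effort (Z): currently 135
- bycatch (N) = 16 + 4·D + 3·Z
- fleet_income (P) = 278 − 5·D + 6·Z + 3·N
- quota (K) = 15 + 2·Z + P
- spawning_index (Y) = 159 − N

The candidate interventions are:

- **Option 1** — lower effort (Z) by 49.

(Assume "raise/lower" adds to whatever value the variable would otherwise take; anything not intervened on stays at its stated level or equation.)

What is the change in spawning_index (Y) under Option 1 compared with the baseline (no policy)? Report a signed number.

147

Baseline:
  D = 22
  Z = 135
  N = 16 + 4·22 + 3·135 = 509
  Y = 159 − 509 = -350
Option 1 (Z − 49):
  D = 22
  Z = 135 − 49 = 86
  N = 16 + 4·22 + 3·86 = 362
  Y = 159 − 362 = -203
Change in Y: -203 − (-350) = 147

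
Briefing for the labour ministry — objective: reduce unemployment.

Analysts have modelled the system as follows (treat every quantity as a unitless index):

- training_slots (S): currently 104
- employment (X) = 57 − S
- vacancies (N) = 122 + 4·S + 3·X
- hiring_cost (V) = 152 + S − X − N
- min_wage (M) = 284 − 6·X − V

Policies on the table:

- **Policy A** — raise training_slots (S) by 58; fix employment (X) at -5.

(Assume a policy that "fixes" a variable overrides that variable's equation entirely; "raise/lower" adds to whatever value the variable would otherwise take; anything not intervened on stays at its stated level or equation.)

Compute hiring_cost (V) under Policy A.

-436

Policy A (S + 58, X := -5):
  S = 104 + 58 = 162
  X = -5
  N = 122 + 4·162 + 3·(-5) = 755
  V = 152 + 162 − (-5) − 755 = -436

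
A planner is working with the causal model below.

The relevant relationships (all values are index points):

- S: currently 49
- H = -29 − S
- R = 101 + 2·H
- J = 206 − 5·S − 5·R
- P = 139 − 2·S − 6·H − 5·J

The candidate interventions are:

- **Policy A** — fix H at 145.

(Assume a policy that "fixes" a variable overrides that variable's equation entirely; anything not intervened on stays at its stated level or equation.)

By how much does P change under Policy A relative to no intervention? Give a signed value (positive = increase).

9812

Baseline:
  S = 49
  H = -29 − 49 = -78
  R = 101 + 2·(-78) = -55
  J = 206 − 5·49 − 5·(-55) = 236
  P = 139 − 2·49 − 6·(-78) − 5·236 = -671
Policy A (H := 145):
  S = 49
  H = 145
  R = 101 + 2·145 = 391
  J = 206 − 5·49 − 5·391 = -1994
  P = 139 − 2·49 − 6·145 − 5·(-1994) = 9141
Change in P: 9141 − (-671) = 9812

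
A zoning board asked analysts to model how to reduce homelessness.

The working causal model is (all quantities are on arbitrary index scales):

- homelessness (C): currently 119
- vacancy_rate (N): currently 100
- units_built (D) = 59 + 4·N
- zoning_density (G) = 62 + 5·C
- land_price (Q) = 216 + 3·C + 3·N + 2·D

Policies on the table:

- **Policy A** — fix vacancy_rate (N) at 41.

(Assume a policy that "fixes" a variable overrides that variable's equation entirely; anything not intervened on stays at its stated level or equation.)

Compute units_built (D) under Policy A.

223

Policy A (N := 41):
  N = 41
  D = 59 + 4·41 = 223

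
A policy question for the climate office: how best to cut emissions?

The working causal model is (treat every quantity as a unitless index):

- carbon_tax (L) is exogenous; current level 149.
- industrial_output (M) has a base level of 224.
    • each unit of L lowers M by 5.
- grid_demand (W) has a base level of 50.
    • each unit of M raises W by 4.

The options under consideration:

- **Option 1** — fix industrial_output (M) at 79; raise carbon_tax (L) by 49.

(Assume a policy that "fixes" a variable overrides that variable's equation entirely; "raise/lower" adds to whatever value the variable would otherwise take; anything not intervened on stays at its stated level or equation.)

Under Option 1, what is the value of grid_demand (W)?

366

Option 1 (M := 79, L + 49):
  L = 149 + 49 = 198
  M = 79
  W = 50 + 4·79 = 366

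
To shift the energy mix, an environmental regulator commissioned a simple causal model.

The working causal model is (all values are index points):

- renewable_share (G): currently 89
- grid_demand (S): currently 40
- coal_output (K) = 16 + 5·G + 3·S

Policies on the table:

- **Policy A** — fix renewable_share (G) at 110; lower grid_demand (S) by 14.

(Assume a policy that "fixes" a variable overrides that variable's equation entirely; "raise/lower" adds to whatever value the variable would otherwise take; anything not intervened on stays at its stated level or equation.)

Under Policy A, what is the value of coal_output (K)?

644

Policy A (G := 110, S − 14):
  G = 110
  S = 40 − 14 = 26
  K = 16 + 5·110 + 3·26 = 644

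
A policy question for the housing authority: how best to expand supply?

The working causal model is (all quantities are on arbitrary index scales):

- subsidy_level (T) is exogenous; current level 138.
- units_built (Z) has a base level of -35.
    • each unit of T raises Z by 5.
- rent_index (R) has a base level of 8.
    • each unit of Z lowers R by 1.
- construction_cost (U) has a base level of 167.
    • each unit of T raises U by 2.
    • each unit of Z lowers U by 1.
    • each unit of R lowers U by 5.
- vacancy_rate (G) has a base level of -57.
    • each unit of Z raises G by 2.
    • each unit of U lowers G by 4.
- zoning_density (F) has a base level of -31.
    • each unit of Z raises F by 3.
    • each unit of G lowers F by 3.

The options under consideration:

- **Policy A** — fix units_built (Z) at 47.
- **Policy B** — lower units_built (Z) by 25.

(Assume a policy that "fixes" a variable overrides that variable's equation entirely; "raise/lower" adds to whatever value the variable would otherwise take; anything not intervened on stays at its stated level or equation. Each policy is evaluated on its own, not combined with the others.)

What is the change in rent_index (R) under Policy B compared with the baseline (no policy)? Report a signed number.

Baseline:
  T = 138
  Z = -35 + 5·138 = 655
  R = 8 − 655 = -647
Policy B (Z − 25):
  T = 138
  Z = -35 + 5·138 (−25 from intervention) = 630
  R = 8 − 630 = -622
Change in R: -622 − (-647) = 25

25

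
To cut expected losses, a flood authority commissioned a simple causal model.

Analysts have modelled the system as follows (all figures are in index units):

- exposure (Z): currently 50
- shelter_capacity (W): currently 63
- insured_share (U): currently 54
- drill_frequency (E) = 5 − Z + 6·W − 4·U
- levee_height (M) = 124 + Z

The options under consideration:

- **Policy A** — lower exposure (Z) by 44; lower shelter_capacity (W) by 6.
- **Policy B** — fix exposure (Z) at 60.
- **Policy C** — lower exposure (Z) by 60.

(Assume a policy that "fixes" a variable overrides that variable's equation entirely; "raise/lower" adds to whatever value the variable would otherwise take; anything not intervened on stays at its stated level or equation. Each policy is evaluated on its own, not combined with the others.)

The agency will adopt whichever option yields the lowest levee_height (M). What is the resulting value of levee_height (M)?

Policy A (Z − 44, W − 6):
  Z = 50 − 44 = 6
  M = 124 + 6 = 130
Policy B (Z := 60):
  Z = 60
  M = 124 + 60 = 184
Policy C (Z − 60):
  Z = 50 − 60 = -10
  M = 124 + (-10) = 114
Comparing — Policy A: M=130, Policy B: M=184, Policy C: M=114. Lowest is 114 (Policy C).

114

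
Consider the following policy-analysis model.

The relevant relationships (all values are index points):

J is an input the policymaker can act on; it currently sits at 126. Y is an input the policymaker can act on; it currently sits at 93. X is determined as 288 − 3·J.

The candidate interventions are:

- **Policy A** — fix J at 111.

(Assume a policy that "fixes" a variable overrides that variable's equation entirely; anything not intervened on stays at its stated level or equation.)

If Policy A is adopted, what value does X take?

-45

Policy A (J := 111):
  J = 111
  X = 288 − 3·111 = -45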